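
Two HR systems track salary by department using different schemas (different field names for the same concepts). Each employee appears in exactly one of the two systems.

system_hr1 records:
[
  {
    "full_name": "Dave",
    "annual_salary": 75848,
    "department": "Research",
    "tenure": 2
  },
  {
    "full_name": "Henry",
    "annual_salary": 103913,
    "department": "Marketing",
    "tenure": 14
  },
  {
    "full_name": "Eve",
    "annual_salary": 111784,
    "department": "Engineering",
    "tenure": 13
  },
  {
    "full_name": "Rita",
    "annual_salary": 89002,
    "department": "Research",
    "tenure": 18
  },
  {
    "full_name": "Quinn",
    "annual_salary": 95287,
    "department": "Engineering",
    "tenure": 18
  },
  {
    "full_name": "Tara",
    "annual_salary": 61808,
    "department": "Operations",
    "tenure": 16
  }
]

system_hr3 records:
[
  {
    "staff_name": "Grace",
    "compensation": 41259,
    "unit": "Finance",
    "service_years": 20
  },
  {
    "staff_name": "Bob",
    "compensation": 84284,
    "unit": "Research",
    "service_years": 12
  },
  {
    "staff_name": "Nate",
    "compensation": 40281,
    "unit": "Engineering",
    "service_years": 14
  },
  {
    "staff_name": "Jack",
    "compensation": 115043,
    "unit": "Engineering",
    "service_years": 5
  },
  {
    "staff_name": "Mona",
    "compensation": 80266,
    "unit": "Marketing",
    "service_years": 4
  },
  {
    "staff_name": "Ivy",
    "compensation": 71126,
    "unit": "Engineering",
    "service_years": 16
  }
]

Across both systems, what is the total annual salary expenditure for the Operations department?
61808

Schema mappings:
- "department" (system_hr1) = "unit" (system_hr3) = department
- "annual_salary" (system_hr1) = "compensation" (system_hr3) = salary

Operations salaries from system_hr1: 61808
Operations salaries from system_hr3: 0

Total: 61808 + 0 = 61808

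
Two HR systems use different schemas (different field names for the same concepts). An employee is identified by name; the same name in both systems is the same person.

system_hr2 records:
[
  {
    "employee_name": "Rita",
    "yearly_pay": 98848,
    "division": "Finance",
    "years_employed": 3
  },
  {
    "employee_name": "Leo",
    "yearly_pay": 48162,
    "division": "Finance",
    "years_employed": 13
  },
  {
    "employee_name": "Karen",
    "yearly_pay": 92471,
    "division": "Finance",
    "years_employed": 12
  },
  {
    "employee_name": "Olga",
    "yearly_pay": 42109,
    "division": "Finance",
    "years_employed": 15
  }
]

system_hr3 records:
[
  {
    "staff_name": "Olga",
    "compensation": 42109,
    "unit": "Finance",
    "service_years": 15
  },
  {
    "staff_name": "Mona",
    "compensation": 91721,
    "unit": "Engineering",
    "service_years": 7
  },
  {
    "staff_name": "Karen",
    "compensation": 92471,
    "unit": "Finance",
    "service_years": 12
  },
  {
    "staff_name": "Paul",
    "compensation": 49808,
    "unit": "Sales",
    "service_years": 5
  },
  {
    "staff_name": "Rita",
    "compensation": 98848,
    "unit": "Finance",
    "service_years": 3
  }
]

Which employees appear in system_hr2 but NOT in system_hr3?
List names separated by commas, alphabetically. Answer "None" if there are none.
Leo

Schema mapping: "employee_name" (system_hr2) = "staff_name" (system_hr3) = employee name

Names in system_hr2: ['Karen', 'Leo', 'Olga', 'Rita']
Names in system_hr3: ['Karen', 'Mona', 'Olga', 'Paul', 'Rita']

In system_hr2 but not system_hr3: ['Leo']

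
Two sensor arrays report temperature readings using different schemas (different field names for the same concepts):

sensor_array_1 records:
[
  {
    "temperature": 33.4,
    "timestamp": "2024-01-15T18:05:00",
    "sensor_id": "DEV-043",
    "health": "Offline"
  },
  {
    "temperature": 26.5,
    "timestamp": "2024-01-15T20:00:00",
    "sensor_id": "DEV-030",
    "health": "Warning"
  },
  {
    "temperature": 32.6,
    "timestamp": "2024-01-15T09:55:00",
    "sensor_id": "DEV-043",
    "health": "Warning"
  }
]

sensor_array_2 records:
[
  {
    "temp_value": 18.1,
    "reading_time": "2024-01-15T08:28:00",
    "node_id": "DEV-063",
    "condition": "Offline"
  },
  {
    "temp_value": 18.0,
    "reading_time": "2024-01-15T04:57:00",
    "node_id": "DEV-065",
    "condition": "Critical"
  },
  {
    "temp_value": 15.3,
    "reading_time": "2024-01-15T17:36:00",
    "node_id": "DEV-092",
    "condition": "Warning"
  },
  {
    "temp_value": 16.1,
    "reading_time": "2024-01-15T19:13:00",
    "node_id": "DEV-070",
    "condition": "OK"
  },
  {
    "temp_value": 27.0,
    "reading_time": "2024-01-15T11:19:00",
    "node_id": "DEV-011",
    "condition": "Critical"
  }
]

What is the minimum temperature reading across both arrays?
15.3

Schema mapping: "temperature" (sensor_array_1) = "temp_value" (sensor_array_2) = temperature reading

Minimum in sensor_array_1: 26.5
Minimum in sensor_array_2: 15.3

Overall minimum: min(26.5, 15.3) = 15.3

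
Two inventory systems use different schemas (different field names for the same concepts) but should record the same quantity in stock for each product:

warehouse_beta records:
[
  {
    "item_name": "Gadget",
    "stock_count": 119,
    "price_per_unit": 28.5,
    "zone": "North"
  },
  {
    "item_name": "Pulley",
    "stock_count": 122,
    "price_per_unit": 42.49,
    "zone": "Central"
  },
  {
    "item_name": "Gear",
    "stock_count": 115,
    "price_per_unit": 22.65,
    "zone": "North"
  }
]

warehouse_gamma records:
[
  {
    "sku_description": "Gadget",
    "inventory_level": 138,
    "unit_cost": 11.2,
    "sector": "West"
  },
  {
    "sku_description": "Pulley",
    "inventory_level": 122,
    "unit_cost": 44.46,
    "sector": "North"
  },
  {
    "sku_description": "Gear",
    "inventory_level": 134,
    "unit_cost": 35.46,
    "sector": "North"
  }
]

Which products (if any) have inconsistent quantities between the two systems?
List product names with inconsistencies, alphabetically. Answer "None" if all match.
Gadget, Gear

Schema mappings:
- "item_name" (warehouse_beta) = "sku_description" (warehouse_gamma) = product name
- "stock_count" (warehouse_beta) = "inventory_level" (warehouse_gamma) = quantity

Comparison:
  Gadget: 119 vs 138 - MISMATCH
  Pulley: 122 vs 122 - MATCH
  Gear: 115 vs 134 - MISMATCH

Products with inconsistencies: Gadget, Gear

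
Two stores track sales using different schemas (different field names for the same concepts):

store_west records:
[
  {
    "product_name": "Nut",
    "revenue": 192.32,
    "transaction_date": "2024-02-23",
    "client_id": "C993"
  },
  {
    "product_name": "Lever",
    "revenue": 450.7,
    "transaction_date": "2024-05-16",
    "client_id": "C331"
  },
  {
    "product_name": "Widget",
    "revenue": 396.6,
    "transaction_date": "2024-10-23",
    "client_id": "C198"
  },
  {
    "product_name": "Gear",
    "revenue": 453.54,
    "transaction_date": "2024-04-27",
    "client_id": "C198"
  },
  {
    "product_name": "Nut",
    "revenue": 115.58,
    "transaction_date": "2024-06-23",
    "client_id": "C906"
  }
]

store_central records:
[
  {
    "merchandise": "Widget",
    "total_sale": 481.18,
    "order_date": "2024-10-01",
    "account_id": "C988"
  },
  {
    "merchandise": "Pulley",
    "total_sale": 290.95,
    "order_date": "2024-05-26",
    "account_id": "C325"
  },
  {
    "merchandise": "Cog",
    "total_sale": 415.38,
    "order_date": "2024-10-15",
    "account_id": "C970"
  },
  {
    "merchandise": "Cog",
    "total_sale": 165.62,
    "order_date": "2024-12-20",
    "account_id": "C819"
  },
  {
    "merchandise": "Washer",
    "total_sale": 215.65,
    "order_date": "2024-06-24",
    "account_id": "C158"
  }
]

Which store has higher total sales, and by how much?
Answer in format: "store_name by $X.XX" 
store_west by $39.96

Schema mapping: "revenue" (store_west) = "total_sale" (store_central) = sale amount

Total for store_west: 1608.74
Total for store_central: 1568.78

Difference: |1608.74 - 1568.78| = 39.96
store_west has higher sales by $39.96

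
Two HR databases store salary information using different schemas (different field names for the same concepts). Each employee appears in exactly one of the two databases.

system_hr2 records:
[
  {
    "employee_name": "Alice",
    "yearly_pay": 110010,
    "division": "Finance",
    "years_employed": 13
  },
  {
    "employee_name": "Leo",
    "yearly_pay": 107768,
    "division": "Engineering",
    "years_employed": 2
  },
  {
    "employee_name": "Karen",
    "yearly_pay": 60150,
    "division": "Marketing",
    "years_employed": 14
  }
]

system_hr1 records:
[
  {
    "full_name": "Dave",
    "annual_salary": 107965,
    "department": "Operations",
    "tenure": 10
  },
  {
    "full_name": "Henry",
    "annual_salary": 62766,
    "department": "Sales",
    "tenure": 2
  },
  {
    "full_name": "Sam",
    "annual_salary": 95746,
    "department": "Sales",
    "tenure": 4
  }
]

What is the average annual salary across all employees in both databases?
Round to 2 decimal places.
90734.17

Schema mapping: "yearly_pay" (system_hr2) = "annual_salary" (system_hr1) = annual salary

All salaries: [110010, 107768, 60150, 107965, 62766, 95746]
Sum: 544405
Count: 6
Average: 544405 / 6 = 90734.17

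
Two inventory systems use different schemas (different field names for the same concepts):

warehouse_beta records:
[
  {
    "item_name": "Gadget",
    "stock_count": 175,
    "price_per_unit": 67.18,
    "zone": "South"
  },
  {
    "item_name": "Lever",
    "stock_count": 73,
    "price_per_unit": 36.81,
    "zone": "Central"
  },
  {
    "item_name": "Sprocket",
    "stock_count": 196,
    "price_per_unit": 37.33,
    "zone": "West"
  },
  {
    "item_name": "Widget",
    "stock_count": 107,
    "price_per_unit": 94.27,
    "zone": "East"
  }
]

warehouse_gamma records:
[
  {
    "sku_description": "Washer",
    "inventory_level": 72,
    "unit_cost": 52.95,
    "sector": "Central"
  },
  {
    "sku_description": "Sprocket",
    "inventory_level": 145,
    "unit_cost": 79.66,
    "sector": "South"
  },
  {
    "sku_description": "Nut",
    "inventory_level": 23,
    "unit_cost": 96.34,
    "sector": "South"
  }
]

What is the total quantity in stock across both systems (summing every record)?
791

To reconcile these schemas, identify the field holding the quantity in stock in each system:
1. In warehouse_beta it is "stock_count"
2. In warehouse_gamma it is "inventory_level"

From warehouse_beta: 175 + 73 + 196 + 107 = 551
From warehouse_gamma: 72 + 145 + 23 = 240

Total: 551 + 240 = 791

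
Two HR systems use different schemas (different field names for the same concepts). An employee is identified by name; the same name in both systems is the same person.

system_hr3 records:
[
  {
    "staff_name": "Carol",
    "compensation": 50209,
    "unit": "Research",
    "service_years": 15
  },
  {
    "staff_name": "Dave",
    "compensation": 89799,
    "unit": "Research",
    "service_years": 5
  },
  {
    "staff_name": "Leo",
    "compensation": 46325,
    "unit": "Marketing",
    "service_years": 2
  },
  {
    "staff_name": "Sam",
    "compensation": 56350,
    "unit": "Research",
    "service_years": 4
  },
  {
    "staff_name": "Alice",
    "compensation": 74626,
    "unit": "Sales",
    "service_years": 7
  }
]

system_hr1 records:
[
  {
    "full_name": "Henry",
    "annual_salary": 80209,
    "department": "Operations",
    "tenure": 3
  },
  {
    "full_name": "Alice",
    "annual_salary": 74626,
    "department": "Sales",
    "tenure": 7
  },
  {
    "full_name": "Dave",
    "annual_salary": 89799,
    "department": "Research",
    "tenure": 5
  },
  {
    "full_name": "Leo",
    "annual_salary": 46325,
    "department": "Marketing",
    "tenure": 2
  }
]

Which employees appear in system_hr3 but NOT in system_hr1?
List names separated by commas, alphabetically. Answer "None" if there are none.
Carol, Sam

Schema mapping: "staff_name" (system_hr3) = "full_name" (system_hr1) = employee name

Names in system_hr3: ['Alice', 'Carol', 'Dave', 'Leo', 'Sam']
Names in system_hr1: ['Alice', 'Dave', 'Henry', 'Leo']

In system_hr3 but not system_hr1: ['Carol', 'Sam']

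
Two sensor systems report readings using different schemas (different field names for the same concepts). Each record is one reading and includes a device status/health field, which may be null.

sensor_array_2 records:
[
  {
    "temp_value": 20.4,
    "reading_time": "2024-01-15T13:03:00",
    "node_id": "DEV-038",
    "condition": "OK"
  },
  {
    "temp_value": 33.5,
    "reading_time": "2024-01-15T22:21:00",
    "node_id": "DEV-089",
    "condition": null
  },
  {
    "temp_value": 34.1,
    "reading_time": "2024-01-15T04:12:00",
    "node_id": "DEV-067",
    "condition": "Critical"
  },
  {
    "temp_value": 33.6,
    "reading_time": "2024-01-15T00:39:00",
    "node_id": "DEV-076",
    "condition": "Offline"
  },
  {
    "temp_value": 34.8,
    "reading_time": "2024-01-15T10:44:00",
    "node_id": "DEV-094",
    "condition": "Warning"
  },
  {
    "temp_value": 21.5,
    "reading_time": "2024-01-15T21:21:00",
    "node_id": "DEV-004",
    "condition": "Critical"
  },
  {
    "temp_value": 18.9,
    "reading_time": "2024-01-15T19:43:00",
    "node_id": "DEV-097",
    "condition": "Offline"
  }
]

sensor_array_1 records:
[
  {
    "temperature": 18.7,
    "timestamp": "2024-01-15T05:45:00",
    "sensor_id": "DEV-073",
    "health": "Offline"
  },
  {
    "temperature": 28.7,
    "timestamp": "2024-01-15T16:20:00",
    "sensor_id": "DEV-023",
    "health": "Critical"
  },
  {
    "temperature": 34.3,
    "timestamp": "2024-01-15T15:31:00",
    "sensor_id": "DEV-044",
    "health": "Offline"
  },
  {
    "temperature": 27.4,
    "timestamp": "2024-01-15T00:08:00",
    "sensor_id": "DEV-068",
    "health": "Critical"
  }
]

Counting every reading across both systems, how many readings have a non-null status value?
10

Schema mapping: "condition" (sensor_array_2) = "health" (sensor_array_1) = status

Non-null in sensor_array_2: 6
Non-null in sensor_array_1: 4

Total non-null: 6 + 4 = 10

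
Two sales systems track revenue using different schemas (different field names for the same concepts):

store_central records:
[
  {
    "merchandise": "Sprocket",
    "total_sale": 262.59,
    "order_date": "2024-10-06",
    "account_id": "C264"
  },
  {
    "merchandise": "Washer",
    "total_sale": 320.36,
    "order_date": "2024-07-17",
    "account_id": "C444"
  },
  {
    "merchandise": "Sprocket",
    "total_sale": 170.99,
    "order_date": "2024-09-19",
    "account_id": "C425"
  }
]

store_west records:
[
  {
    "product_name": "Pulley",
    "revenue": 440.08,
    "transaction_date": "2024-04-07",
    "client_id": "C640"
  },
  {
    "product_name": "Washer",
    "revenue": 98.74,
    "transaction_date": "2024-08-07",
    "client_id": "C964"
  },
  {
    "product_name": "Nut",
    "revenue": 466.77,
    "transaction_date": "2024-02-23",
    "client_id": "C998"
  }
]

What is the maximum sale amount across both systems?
466.77

Reconcile: "total_sale" (store_central) = "revenue" (store_west) = sale amount

Maximum in store_central: 320.36
Maximum in store_west: 466.77

Overall maximum: max(320.36, 466.77) = 466.77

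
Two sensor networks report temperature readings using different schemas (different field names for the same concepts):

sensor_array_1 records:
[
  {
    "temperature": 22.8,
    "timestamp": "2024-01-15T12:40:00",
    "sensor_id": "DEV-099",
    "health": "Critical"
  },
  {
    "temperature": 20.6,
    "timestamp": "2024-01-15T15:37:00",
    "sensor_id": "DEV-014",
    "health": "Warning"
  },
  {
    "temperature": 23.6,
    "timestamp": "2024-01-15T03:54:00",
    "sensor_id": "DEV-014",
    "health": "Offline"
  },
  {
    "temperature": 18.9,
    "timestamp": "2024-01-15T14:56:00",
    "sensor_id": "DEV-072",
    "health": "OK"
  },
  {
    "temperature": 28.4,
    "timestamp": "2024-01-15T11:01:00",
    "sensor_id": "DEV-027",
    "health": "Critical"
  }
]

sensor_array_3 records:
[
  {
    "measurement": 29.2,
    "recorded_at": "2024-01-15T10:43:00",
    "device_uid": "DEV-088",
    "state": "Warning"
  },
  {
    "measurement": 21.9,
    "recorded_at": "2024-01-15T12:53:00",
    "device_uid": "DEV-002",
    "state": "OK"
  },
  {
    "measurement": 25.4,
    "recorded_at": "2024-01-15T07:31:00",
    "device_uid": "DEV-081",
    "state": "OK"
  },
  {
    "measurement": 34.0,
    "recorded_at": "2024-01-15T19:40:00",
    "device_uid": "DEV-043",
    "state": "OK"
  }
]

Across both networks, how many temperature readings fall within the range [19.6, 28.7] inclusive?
6

Schema mapping: "temperature" (sensor_array_1) = "measurement" (sensor_array_3) = temperature

Readings in [19.6, 28.7] from sensor_array_1: 4
Readings in [19.6, 28.7] from sensor_array_3: 2

Total count: 4 + 2 = 6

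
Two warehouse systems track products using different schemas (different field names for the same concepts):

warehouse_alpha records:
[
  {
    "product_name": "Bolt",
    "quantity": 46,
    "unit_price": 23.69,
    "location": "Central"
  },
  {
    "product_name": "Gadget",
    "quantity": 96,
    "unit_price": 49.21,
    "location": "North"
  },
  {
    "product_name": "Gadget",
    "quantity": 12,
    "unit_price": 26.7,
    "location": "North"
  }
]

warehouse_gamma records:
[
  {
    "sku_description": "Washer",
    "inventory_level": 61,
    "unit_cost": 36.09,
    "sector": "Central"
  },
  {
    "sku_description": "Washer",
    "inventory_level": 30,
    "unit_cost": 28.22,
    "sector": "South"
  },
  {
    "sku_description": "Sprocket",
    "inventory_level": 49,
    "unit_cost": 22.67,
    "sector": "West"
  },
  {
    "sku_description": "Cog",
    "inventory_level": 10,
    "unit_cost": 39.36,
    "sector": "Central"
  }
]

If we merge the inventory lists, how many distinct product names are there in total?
5

Schema mapping: "product_name" (warehouse_alpha) = "sku_description" (warehouse_gamma) = product name

Products in warehouse_alpha: ['Bolt', 'Gadget']
Products in warehouse_gamma: ['Cog', 'Sprocket', 'Washer']

Union (unique products): ['Bolt', 'Cog', 'Gadget', 'Sprocket', 'Washer']
Count: 5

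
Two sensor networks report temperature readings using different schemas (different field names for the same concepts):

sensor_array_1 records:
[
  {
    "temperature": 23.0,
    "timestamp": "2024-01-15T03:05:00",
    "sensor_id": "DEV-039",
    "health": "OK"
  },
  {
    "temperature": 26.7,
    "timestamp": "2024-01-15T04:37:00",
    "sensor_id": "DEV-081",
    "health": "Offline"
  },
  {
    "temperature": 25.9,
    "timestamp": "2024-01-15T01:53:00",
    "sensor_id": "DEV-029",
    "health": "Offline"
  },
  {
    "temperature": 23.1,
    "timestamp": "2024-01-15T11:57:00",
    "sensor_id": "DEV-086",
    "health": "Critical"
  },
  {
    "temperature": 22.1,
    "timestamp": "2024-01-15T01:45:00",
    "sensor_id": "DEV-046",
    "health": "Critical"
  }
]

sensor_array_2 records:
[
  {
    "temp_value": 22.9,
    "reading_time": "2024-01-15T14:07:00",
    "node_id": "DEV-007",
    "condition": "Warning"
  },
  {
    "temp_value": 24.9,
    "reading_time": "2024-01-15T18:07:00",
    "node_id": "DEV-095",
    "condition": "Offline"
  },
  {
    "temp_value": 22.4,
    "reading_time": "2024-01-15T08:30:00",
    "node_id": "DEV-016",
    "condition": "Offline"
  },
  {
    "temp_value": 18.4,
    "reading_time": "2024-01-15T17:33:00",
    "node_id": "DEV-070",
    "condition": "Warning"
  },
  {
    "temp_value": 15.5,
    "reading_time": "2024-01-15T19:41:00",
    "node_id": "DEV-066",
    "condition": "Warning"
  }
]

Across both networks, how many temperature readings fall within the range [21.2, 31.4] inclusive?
8

Schema mapping: "temperature" (sensor_array_1) = "temp_value" (sensor_array_2) = temperature

Readings in [21.2, 31.4] from sensor_array_1: 5
Readings in [21.2, 31.4] from sensor_array_2: 3

Total count: 5 + 3 = 8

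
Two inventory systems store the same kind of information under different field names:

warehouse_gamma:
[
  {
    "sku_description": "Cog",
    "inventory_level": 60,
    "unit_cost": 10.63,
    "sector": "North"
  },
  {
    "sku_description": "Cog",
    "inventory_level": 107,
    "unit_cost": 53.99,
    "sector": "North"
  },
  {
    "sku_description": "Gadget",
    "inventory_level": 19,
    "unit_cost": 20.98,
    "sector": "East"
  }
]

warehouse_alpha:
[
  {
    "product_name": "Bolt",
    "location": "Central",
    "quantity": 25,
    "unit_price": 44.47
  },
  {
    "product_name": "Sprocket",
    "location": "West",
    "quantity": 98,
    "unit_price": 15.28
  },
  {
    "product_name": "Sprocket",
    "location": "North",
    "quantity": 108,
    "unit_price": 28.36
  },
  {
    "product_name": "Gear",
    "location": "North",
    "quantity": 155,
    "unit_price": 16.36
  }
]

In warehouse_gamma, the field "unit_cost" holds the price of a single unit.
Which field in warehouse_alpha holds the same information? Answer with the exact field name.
unit_price

In warehouse_gamma, "unit_cost" holds the price of a single unit.
The fields in warehouse_alpha are: "product_name", "location", "quantity", "unit_price".
"unit_price" is the match: the name refers to the same concept and its values are decimal currency amounts (e.g. 44.47, 15.28).
The other fields ("product_name", "location", "quantity") hold different kinds of data.

So "unit_cost" in warehouse_gamma corresponds to "unit_price" in warehouse_alpha.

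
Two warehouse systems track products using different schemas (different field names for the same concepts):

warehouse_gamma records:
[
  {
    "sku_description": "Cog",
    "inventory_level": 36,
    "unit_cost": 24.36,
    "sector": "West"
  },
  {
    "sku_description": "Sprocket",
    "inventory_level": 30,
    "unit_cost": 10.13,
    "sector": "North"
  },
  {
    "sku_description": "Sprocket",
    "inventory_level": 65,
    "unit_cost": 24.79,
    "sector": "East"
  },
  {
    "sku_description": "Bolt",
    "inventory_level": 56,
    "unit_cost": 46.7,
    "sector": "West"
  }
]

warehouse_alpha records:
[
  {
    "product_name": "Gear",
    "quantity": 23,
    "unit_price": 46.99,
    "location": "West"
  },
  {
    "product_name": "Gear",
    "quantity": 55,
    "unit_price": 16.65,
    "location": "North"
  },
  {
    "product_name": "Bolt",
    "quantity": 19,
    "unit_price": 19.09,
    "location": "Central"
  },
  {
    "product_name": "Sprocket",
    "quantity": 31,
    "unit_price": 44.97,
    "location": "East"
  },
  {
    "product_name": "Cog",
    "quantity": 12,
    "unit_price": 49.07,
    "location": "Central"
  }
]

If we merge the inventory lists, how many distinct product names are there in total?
4

Schema mapping: "sku_description" (warehouse_gamma) = "product_name" (warehouse_alpha) = product name

Products in warehouse_gamma: ['Bolt', 'Cog', 'Sprocket']
Products in warehouse_alpha: ['Bolt', 'Cog', 'Gear', 'Sprocket']

Union (unique products): ['Bolt', 'Cog', 'Gear', 'Sprocket']
Count: 4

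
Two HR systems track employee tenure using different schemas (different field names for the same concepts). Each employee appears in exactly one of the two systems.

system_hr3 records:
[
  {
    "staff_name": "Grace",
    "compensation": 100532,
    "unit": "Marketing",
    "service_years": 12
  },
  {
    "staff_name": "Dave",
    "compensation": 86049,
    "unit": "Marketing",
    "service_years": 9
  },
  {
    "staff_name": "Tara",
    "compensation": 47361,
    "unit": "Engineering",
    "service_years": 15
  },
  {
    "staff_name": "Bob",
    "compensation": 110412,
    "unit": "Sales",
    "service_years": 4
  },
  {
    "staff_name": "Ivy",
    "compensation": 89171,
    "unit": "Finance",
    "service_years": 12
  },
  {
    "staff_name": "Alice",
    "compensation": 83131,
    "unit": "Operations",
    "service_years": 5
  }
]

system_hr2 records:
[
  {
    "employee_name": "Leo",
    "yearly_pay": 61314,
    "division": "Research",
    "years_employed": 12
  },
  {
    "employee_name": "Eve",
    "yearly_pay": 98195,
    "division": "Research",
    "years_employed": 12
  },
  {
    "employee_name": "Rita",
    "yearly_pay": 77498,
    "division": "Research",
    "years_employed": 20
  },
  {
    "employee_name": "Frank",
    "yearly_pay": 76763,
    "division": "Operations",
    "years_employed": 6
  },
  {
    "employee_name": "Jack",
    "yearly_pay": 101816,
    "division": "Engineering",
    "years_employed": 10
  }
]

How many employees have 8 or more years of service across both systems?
8

Reconcile schemas: "service_years" (system_hr3) = "years_employed" (system_hr2) = years of service

From system_hr3: 4 employees with >= 8 years
From system_hr2: 4 employees with >= 8 years

Total: 4 + 4 = 8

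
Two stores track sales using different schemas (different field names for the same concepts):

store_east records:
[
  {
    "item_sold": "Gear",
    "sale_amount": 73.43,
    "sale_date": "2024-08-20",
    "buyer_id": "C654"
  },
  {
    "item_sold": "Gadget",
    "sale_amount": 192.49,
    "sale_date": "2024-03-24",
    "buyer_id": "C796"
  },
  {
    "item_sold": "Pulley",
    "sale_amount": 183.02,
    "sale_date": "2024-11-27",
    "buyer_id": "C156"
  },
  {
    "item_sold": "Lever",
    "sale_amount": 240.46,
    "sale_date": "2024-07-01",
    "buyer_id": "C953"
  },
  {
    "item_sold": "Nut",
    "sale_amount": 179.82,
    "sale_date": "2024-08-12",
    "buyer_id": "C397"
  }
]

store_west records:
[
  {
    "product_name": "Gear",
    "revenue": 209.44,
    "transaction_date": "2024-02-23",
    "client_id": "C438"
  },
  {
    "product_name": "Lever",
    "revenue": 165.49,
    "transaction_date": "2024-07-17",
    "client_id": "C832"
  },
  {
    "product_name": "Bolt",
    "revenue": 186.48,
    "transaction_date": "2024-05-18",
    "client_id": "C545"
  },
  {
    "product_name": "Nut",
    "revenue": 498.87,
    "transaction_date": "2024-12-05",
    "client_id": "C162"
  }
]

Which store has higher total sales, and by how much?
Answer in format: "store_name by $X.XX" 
store_west by $191.06

Schema mapping: "sale_amount" (store_east) = "revenue" (store_west) = sale amount

Total for store_east: 869.22
Total for store_west: 1060.28

Difference: |869.22 - 1060.28| = 191.06
store_west has higher sales by $191.06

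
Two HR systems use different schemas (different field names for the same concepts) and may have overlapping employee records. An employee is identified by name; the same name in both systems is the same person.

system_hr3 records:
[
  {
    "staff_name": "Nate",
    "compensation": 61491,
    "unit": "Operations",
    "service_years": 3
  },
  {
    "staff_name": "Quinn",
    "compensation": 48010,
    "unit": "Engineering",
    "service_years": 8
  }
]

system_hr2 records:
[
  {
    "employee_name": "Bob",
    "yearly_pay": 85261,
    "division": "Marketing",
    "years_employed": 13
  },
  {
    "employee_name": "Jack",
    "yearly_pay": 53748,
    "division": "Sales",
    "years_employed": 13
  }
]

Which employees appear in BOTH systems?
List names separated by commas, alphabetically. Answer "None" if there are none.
None

Schema mapping: "staff_name" (system_hr3) = "employee_name" (system_hr2) = employee name

Names in system_hr3: ['Nate', 'Quinn']
Names in system_hr2: ['Bob', 'Jack']

Intersection: None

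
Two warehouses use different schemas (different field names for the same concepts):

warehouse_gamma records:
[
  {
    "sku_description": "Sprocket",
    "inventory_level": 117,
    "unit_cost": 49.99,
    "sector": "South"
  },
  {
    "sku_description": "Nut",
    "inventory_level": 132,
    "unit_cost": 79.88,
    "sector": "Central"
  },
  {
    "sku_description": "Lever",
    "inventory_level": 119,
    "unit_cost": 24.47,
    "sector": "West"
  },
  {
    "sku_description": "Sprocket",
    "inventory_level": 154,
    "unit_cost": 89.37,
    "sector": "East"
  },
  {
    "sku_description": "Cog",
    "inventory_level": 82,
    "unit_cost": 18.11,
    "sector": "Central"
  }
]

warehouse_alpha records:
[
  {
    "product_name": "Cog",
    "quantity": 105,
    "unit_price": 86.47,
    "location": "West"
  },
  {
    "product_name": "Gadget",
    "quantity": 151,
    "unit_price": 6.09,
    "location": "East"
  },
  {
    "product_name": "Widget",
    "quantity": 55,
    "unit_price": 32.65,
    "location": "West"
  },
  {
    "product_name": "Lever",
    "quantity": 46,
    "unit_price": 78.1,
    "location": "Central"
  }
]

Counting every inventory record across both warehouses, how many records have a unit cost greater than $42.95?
5

Schema mapping: "unit_cost" (warehouse_gamma) = "unit_price" (warehouse_alpha) = unit cost

Records > $42.95 in warehouse_gamma: 3
Records > $42.95 in warehouse_alpha: 2

Total count: 3 + 2 = 5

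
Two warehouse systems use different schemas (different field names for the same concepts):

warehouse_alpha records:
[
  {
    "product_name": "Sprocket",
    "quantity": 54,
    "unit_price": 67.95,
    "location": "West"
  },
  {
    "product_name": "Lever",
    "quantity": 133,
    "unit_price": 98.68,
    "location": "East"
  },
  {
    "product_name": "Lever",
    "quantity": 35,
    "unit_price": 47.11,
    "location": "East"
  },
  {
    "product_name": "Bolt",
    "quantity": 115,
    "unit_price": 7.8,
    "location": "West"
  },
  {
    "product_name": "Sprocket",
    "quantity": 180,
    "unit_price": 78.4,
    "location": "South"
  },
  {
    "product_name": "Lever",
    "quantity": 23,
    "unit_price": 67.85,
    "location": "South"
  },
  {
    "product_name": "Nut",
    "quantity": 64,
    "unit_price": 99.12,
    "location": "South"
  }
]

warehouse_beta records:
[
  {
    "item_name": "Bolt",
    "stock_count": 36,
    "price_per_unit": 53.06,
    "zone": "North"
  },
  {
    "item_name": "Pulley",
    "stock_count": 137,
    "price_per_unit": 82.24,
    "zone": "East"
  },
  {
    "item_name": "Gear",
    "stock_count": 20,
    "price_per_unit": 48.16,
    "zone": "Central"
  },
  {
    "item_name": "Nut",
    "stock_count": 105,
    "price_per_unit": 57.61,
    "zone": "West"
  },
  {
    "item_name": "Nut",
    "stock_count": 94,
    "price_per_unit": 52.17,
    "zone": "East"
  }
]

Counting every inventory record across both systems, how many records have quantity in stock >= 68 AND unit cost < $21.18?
1

Schema mappings:
- "quantity" (warehouse_alpha) = "stock_count" (warehouse_beta) = quantity
- "unit_price" (warehouse_alpha) = "price_per_unit" (warehouse_beta) = unit cost

Records meeting both conditions in warehouse_alpha: 1
Records meeting both conditions in warehouse_beta: 0

Total: 1 + 0 = 1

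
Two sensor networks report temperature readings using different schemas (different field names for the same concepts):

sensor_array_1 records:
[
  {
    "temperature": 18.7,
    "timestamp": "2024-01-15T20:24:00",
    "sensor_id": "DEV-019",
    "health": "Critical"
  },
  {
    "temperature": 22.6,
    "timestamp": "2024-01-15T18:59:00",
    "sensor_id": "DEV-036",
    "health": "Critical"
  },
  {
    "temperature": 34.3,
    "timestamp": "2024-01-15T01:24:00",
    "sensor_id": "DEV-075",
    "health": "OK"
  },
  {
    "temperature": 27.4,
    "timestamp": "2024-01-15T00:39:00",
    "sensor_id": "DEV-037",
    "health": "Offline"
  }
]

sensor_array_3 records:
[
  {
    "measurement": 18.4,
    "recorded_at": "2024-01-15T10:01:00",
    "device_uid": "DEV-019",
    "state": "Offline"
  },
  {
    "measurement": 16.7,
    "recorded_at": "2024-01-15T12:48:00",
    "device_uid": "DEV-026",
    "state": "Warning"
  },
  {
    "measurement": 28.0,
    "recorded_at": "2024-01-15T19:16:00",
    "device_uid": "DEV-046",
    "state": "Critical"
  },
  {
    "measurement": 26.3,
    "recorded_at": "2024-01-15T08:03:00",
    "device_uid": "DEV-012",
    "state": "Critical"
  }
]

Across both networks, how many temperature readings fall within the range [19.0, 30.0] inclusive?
4

Schema mapping: "temperature" (sensor_array_1) = "measurement" (sensor_array_3) = temperature

Readings in [19.0, 30.0] from sensor_array_1: 2
Readings in [19.0, 30.0] from sensor_array_3: 2

Total count: 2 + 2 = 4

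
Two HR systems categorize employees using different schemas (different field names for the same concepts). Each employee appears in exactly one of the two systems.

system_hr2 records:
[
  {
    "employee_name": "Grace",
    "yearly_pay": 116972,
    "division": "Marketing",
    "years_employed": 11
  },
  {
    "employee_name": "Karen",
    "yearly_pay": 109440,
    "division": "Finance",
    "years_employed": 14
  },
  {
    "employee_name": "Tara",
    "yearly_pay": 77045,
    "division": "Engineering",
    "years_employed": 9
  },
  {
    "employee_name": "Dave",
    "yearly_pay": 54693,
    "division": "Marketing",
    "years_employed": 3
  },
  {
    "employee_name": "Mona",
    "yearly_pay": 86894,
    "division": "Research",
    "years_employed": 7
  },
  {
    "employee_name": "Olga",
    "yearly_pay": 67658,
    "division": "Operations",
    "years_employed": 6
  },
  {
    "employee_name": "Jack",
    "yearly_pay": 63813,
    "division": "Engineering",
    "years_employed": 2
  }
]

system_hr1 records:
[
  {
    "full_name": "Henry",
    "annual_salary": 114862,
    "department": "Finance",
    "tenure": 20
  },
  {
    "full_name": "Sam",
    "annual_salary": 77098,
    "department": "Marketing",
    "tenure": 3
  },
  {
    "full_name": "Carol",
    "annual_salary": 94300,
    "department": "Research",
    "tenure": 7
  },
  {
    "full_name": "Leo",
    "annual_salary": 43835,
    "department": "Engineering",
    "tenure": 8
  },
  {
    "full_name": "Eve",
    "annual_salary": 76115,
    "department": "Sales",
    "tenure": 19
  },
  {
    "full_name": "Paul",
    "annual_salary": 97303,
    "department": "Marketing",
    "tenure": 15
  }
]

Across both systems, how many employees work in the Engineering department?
3

Schema mapping: "division" (system_hr2) = "department" (system_hr1) = department

Engineering employees in system_hr2: 2
Engineering employees in system_hr1: 1

Total in Engineering: 2 + 1 = 3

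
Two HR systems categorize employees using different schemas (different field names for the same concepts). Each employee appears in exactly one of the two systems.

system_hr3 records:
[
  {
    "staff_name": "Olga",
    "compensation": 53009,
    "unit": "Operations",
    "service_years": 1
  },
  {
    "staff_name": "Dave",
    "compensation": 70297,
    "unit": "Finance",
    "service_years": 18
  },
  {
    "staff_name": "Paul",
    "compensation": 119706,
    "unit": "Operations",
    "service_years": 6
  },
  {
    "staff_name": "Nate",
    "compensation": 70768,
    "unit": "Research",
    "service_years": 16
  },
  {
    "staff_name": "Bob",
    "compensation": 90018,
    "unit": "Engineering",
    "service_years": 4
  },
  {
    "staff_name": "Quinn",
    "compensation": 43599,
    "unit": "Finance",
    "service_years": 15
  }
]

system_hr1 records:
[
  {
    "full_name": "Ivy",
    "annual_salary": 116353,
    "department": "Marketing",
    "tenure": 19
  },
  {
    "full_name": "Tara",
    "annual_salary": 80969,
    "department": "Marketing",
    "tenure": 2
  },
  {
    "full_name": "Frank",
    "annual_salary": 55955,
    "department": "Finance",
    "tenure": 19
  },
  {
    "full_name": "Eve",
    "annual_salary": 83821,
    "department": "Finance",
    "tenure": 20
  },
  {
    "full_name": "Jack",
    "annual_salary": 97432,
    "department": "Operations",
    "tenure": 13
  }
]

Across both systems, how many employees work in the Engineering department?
1

Schema mapping: "unit" (system_hr3) = "department" (system_hr1) = department

Engineering employees in system_hr3: 1
Engineering employees in system_hr1: 0

Total in Engineering: 1 + 0 = 1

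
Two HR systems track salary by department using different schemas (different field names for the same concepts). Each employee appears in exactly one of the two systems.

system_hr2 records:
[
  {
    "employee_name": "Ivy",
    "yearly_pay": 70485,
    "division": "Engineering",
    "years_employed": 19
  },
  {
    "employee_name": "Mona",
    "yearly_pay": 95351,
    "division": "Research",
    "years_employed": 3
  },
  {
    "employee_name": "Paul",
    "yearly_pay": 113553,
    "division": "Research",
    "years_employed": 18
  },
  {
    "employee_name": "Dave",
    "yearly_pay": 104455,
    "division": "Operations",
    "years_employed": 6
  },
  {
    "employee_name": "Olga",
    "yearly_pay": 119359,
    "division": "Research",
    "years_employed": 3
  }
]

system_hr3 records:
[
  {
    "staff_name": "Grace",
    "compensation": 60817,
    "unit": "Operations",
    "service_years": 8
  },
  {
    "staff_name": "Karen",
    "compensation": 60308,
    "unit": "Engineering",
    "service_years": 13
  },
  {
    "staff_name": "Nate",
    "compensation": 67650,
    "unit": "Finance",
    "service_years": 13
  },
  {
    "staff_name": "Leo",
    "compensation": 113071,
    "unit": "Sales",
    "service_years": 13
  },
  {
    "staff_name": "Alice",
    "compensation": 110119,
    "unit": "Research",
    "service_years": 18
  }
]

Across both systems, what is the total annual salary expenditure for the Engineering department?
130793

Schema mappings:
- "division" (system_hr2) = "unit" (system_hr3) = department
- "yearly_pay" (system_hr2) = "compensation" (system_hr3) = salary

Engineering salaries from system_hr2: 70485
Engineering salaries from system_hr3: 60308

Total: 70485 + 60308 = 130793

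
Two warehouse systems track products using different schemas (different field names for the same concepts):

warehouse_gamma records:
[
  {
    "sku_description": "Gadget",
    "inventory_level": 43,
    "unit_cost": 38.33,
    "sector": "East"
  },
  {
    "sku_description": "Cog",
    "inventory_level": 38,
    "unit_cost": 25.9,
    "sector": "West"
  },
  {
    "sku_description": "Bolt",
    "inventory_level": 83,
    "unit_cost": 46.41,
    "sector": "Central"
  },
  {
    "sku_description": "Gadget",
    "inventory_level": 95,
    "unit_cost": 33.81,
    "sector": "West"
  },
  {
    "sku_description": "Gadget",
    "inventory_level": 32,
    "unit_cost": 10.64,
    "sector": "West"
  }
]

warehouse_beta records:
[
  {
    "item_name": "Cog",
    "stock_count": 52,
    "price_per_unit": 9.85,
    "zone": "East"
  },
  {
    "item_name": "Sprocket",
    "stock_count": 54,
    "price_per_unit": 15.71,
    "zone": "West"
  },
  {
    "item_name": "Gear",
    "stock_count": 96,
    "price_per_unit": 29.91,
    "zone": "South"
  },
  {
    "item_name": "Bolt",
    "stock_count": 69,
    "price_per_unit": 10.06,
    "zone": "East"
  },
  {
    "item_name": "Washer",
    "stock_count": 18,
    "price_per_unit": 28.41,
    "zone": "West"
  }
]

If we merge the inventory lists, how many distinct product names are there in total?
6

Schema mapping: "sku_description" (warehouse_gamma) = "item_name" (warehouse_beta) = product name

Products in warehouse_gamma: ['Bolt', 'Cog', 'Gadget']
Products in warehouse_beta: ['Bolt', 'Cog', 'Gear', 'Sprocket', 'Washer']

Union (unique products): ['Bolt', 'Cog', 'Gadget', 'Gear', 'Sprocket', 'Washer']
Count: 6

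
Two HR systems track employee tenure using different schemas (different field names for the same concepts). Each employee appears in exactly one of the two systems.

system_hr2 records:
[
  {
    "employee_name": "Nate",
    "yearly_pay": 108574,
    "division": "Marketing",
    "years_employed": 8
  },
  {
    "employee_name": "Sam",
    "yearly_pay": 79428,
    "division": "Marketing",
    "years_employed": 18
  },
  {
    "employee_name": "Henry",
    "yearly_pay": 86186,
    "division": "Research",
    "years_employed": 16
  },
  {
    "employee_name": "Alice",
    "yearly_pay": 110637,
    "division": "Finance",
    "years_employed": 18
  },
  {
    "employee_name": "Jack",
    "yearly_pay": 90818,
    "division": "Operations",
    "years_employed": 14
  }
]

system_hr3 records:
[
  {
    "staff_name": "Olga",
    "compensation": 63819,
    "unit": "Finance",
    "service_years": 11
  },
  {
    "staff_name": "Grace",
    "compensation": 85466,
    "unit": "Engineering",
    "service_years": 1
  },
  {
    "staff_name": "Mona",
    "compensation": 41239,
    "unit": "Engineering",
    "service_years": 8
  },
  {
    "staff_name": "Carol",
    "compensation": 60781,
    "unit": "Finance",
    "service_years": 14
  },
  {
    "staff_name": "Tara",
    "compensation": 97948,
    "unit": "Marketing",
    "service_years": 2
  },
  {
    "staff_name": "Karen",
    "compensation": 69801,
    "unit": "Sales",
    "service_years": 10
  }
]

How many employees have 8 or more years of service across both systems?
9

Reconcile schemas: "years_employed" (system_hr2) = "service_years" (system_hr3) = years of service

From system_hr2: 5 employees with >= 8 years
From system_hr3: 4 employees with >= 8 years

Total: 5 + 4 = 9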